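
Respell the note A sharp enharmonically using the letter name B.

Bb

Plain B sits 1 semitone above A#, so on the letter B the same pitch needs a flat: Bb.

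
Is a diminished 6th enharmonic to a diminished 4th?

No

A diminished sixth spans 7 semitones; a diminished fourth spans 4.
The spans differ, so they are not enharmonic equivalents.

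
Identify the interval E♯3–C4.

diminished sixth

The letter names run E→C, a span of 5 letter steps, so the interval is some kind of sixth.
E# to C is 7 semitones. A major sixth is 9, so 7 makes it diminished.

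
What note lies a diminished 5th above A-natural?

A fifth above A lands on the letter E.
A diminished fifth spans 6 semitones, so A moves to pitch class 3. On the letter E that is Eb.

Eb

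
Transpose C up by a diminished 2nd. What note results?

Dbb

C up a major second is D, so the target letter is D.
From C, a diminished second is 0 semitones up: Dbb.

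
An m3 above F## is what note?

A third above F lands on the letter A.
A minor third spans 3 semitones, so F## moves to pitch class 10. On the letter A that is A#.

A#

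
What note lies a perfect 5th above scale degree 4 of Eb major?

Scale degree 4 of Eb major is Ab.
A perfect fifth (7 semitones) above Ab lands on the letter E, giving Eb.

Eb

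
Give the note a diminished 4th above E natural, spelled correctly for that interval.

E up a perfect fourth is A, so the target letter is A.
From E, a diminished fourth is 4 semitones up: Ab.

Ab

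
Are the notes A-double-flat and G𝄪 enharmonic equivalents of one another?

No

Abb is pitch class 7; G## is pitch class 9.
The pitch classes differ (7 vs. 9), so they are not enharmonic equivalents.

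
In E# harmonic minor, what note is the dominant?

The E# harmonic minor scale runs E# F## G# A# B# C# D##.
Degree 5 is B#.

B#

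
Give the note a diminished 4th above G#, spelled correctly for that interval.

C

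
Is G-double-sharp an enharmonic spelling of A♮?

Yes

G## is pitch class 9; A is pitch class 9.
All spellings map to pitch class 9, so they are enharmonically equivalent.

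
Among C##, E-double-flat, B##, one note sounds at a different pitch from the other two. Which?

B##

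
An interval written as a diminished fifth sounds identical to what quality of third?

A diminished fifth spans 6 semitones.
A third spanning 6 semitones is doubly augmented (the major third is 4).

doubly augmented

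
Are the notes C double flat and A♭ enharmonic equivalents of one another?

No

Two spellings are enharmonically equivalent only if they share a pitch class.
Here Cbb → 10, Ab → 8; 8 ≠ 10, so they are not.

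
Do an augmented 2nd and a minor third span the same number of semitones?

Yes

An augmented second spans 3 semitones; a minor third spans 3.
They are enharmonically equivalent.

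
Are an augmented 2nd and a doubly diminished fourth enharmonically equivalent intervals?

Yes

An augmented second spans 3 semitones; a doubly diminished fourth spans 3.
They are enharmonically equivalent.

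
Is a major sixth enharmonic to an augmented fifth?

No

A major sixth spans 9 semitones; an augmented fifth spans 8.
The spans differ, so they are not enharmonic equivalents.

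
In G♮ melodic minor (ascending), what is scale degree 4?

C

The G melodic minor (ascending) scale runs G A Bb C D E F#.
Degree 4 is C.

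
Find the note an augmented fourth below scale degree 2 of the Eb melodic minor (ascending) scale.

Cb

Scale degree 2 of Eb melodic minor (ascending) is F.
An augmented fourth (6 semitones) below F lands on the letter C, giving Cb.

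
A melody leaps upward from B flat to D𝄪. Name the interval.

Counting letters B–C–D gives a third.
Bb→D## = 6 semitones, 2 wider than the major third (4), so doubly augmented.

doubly augmented third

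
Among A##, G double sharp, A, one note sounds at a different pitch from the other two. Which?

In 12-tone equal temperament, enharmonic equivalents share a pitch class. A## is pitch class 11; G## is pitch class 9; A is pitch class 9.
G## and A share pitch class 9, while A## is pitch class 11.

A##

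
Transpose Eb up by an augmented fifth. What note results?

A fifth above E lands on the letter B.
An augmented fifth spans 8 semitones, so Eb moves to pitch class 11. On the letter B that is B.

B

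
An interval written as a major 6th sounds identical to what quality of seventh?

A major sixth spans 9 semitones.
A seventh spanning 9 semitones is diminished (the major seventh is 11).

diminished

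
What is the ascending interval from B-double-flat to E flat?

The letter names run B→E, a span of 3 letter steps, so the interval is some kind of fourth.
Bbb to Eb is 6 semitones. A perfect fourth is 5, so 6 makes it augmented.

augmented fourth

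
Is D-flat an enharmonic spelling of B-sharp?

Two spellings are enharmonically equivalent only if they share a pitch class.
Here Db → 1, B# → 0; 0 ≠ 1, so they are not.

No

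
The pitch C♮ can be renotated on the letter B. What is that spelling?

B#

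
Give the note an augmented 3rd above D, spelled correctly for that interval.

A third above D lands on the letter F.
An augmented third spans 5 semitones, so D moves to pitch class 7. On the letter F that is F##.

F##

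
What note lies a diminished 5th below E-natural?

A fifth below E lands on the letter A.
A diminished fifth spans 6 semitones, so E moves to pitch class 10. On the letter A that is A#.

A#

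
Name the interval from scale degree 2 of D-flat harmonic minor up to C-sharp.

Scale degree 2 of Db harmonic minor is Eb.
Eb up to C#: letters E→C make it a sixth; 10 semitones makes it augmented.

augmented sixth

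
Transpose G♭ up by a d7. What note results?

Fbb

G up a major seventh is F#, so the target letter is F.
From Gb, a diminished seventh is 9 semitones up: Fbb.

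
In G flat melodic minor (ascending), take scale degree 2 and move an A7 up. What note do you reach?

G#

Scale degree 2 of Gb melodic minor (ascending) is Ab.
An augmented seventh (12 semitones) above Ab lands on the letter G, giving G#.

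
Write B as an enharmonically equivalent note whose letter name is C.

Cb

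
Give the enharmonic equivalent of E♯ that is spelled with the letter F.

F

Plain F sits at the same pitch as E#, so on the letter F the same pitch needs a natural: F.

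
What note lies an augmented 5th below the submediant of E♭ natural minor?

Fbb

The submediant of Eb natural minor is Cb.
An augmented fifth (8 semitones) below Cb lands on the letter F, giving Fbb.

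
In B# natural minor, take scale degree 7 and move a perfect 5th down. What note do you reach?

Scale degree 7 of B# natural minor is A#.
A perfect fifth (7 semitones) below A# lands on the letter D, giving D#.

D#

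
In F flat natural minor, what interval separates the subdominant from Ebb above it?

perfect fourth

The subdominant of Fb natural minor is Bbb.
Bbb up to Ebb: letters B→E make it a fourth; 5 semitones makes it perfect.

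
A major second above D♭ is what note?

Eb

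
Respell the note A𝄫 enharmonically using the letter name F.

Plain F sits 2 semitones below Abb, so on the letter F the same pitch needs a double sharp: F##.

F##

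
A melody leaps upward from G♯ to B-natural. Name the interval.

minor third

Counting letters G–A–B gives a third.
G#→B = 3 semitones, 1 narrower than the major third (4), so minor.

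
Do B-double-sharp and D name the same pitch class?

No

B## is pitch class 1; D is pitch class 2.
The pitch classes differ (1 vs. 2), so they are not enharmonic equivalents.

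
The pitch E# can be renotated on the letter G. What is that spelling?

Gbb

E# is pitch class 5. The letter G alone is pitch class 7.
To reach pitch class 5 from G requires an offset of -2 semitones, i.e. double flat: Gbb.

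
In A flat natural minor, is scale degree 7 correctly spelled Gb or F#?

Each scale degree takes a distinct letter name. Degree 7 of a scale on A must use the letter G.
Gb and F# are enharmonically the same pitch, but only Gb uses the letter G, so it is the correct spelling here.

Gb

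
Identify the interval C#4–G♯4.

The letter names run C→G, a span of 4 letter steps, so the interval is some kind of fifth.
C# to G# is 7 semitones. A perfect fifth is 7, so 7 makes it perfect.

perfect fifth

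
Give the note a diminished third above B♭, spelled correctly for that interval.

Dbb

B up a major third is D#, so the target letter is D.
From Bb, a diminished third is 2 semitones up: Dbb.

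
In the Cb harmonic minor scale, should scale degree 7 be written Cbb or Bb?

Each scale degree takes a distinct letter name. Degree 7 of a scale on C must use the letter B.
Bb and Cbb are enharmonically the same pitch, but only Bb uses the letter B, so it is the correct spelling here.

Bb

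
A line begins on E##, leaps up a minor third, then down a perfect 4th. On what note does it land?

A minor third up from E## is G## (letter G, 3 semitones up).
A perfect fourth down from G## is D## (letter D, 5 semitones down).

D##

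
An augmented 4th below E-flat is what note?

E down a perfect fourth is B, so the target letter is B.
From Eb, an augmented fourth is 6 semitones down: Bbb.

Bbb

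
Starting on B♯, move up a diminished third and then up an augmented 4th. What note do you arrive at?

A diminished third up from B# is D (letter D, 2 semitones up).
An augmented fourth up from D is G# (letter G, 6 semitones up).

G#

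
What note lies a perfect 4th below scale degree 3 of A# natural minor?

G#

Scale degree 3 of A# natural minor is C#.
A perfect fourth (5 semitones) below C# lands on the letter G, giving G#.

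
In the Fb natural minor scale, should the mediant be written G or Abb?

Abb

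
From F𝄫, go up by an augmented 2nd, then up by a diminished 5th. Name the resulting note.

Dbb

An augmented second up from Fbb is Gb (letter G, 3 semitones up).
A diminished fifth up from Gb is Dbb (letter D, 6 semitones up).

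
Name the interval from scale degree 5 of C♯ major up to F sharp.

Scale degree 5 of C# major is G#.
G# up to F#: letters G→F make it a seventh; 10 semitones makes it minor.

minor seventh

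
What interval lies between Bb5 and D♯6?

augmented third

The letter names run B→D, a span of 2 letter steps, so the interval is some kind of third.
Bb to D# is 5 semitones. A major third is 4, so 5 makes it augmented.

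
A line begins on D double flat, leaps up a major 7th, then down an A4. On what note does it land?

Gbb

A major seventh up from Dbb is Cb (letter C, 11 semitones up).
An augmented fourth down from Cb is Gbb (letter G, 6 semitones down).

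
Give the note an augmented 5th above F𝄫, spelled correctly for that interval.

F up a perfect fifth is C, so the target letter is C.
From Fbb, an augmented fifth is 8 semitones up: Cb.

Cb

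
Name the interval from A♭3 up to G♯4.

augmented seventh

Counting letters A–B–C–D–E–F–G gives a seventh.
Ab→G# = 12 semitones, 1 wider than the major seventh (11), so augmented.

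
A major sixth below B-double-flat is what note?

A sixth below B lands on the letter D.
A major sixth spans 9 semitones, so Bbb moves to pitch class 0. On the letter D that is Dbb.

Dbb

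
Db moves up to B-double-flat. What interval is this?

minor sixth

The letter names run D→B, a span of 5 letter steps, so the interval is some kind of sixth.
Db to Bbb is 8 semitones. A major sixth is 9, so 8 makes it minor.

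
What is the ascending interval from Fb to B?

doubly augmented fourth

The letter names run F→B, a span of 3 letter steps, so the interval is some kind of fourth.
Fb to B is 7 semitones. A perfect fourth is 5, so 7 makes it doubly augmented.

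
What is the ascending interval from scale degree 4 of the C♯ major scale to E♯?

major seventh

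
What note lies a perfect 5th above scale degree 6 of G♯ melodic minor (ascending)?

Scale degree 6 of G# melodic minor (ascending) is E#.
A perfect fifth (7 semitones) above E# lands on the letter B, giving B#.

B#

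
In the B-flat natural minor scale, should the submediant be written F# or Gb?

Gb

Each scale degree takes a distinct letter name. Degree 6 of a scale on B must use the letter G.
Gb and F# are enharmonically the same pitch, but only Gb uses the letter G, so it is the correct spelling here.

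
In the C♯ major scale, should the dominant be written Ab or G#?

G#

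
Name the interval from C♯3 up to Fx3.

The letter names run C→F, a span of 3 letter steps, so the interval is some kind of fourth.
C# to F## is 6 semitones. A perfect fourth is 5, so 6 makes it augmented.

augmented fourth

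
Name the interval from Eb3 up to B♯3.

doubly augmented fifth

The letter names run E→B, a span of 4 letter steps, so the interval is some kind of fifth.
Eb to B# is 9 semitones. A perfect fifth is 7, so 9 makes it doubly augmented.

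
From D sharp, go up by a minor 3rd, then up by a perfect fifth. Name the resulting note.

A minor third up from D# is F# (letter F, 3 semitones up).
A perfect fifth up from F# is C# (letter C, 7 semitones up).

C#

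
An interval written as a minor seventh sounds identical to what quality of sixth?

augmented

A minor seventh spans 10 semitones.
A sixth spanning 10 semitones is augmented (the major sixth is 9).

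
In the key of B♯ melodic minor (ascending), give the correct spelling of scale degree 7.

A##

Degree 7 takes the letter 6 steps above B, which is A.
In melodic minor (ascending), degree 7 sits 11 semitones above the tonic. B# + 11 semitones is pitch class 11, spelled on A as A##.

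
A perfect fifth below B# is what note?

A fifth below B lands on the letter E.
A perfect fifth spans 7 semitones, so B# moves to pitch class 5. On the letter E that is E#.

E#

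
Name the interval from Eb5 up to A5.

Counting letters E–F–G–A gives a fourth.
Eb→A = 6 semitones, 1 wider than the perfect fourth (5), so augmented.

augmented fourth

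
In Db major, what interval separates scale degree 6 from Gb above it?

Scale degree 6 of Db major is Bb.
Bb up to Gb: letters B→G make it a sixth; 8 semitones makes it minor.

minor sixth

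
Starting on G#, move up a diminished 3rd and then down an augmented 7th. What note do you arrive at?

A diminished third up from G# is Bb (letter B, 2 semitones up).
An augmented seventh down from Bb is Cbb (letter C, 12 semitones down).

Cbb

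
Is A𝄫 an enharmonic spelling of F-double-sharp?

Abb is pitch class 7; F## is pitch class 7.
All spellings map to pitch class 7, so they are enharmonically equivalent.

Yes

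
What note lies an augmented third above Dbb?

F

A third above D lands on the letter F.
An augmented third spans 5 semitones, so Dbb moves to pitch class 5. On the letter F that is F.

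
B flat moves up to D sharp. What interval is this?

augmented third

Counting letters B–C–D gives a third.
Bb→D# = 5 semitones, 1 wider than the major third (4), so augmented.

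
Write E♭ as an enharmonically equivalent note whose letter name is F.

Fbb

Plain F sits 2 semitones above Eb, so on the letter F the same pitch needs a double flat: Fbb.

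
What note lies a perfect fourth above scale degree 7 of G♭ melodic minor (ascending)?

Bb

Scale degree 7 of Gb melodic minor (ascending) is F.
A perfect fourth (5 semitones) above F lands on the letter B, giving Bb.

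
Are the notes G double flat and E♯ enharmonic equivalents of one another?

Yes

Gbb = pitch class 5 and E# = pitch class 5 — the same pitch class, so they are enharmonic equivalents.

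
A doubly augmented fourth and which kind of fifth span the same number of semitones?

perfect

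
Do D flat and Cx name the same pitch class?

No

Two spellings are enharmonically equivalent only if they share a pitch class.
Here Db → 1, C## → 2; 1 ≠ 2, so they are not.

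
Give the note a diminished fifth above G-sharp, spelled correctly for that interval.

A fifth above G lands on the letter D.
A diminished fifth spans 6 semitones, so G# moves to pitch class 2. On the letter D that is D.

D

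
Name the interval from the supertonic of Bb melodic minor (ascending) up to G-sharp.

augmented fifth

The supertonic of Bb melodic minor (ascending) is C.
C up to G#: letters C→G make it a fifth; 8 semitones makes it augmented.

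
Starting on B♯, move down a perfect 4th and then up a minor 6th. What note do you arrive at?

D#

A perfect fourth down from B# is F## (letter F, 5 semitones down).
A minor sixth up from F## is D# (letter D, 8 semitones up).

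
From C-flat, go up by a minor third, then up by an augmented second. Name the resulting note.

A minor third up from Cb is Ebb (letter E, 3 semitones up).
An augmented second up from Ebb is F (letter F, 3 semitones up).

F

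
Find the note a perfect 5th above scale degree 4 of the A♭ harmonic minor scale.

Ab

Scale degree 4 of Ab harmonic minor is Db.
A perfect fifth (7 semitones) above Db lands on the letter A, giving Ab.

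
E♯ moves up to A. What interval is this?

The letter names run E→A, a span of 3 letter steps, so the interval is some kind of fourth.
E# to A is 4 semitones. A perfect fourth is 5, so 4 makes it diminished.

diminished fourth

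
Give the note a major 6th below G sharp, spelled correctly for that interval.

B

G down a major sixth is Bb, so the target letter is B.
From G#, a major sixth is 9 semitones down: B.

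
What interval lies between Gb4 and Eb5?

major sixth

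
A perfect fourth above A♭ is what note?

A up a perfect fourth is D, so the target letter is D.
From Ab, a perfect fourth is 5 semitones up: Db.

Db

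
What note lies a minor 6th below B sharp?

D##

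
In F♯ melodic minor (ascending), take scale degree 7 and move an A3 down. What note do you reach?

C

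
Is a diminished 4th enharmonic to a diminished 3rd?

A diminished fourth spans 4 semitones; a diminished third spans 2.
The spans differ, so they are not enharmonic equivalents.

No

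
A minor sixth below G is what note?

A sixth below G lands on the letter B.
A minor sixth spans 8 semitones, so G moves to pitch class 11. On the letter B that is B.

B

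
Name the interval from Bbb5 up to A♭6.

major seventh

Counting letters B–C–D–E–F–G–A gives a seventh.
Bbb→Ab = 11 semitones, exactly the major seventh.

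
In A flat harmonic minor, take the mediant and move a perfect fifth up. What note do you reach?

The mediant of Ab harmonic minor is Cb.
A perfect fifth (7 semitones) above Cb lands on the letter G, giving Gb.

Gb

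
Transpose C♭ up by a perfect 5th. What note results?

C up a perfect fifth is G, so the target letter is G.
From Cb, a perfect fifth is 7 semitones up: Gb.

Gb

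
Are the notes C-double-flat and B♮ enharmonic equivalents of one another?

Cbb is pitch class 10; B is pitch class 11.
The pitch classes differ (10 vs. 11), so they are not enharmonic equivalents.

No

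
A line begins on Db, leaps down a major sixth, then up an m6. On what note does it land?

A major sixth down from Db is Fb (letter F, 9 semitones down).
A minor sixth up from Fb is Dbb (letter D, 8 semitones up).

Dbb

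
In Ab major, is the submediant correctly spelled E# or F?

F

Each scale degree takes a distinct letter name. Degree 6 of a scale on A must use the letter F.
F and E# are enharmonically the same pitch, but only F uses the letter F, so it is the correct spelling here.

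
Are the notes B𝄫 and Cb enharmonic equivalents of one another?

No

Bbb is pitch class 9; Cb is pitch class 11.
The pitch classes differ (9 vs. 11), so they are not enharmonic equivalents.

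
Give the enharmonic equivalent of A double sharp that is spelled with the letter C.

Cb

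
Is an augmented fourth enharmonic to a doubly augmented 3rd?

An augmented fourth spans 6 semitones; a doubly augmented third spans 6.
They are enharmonically equivalent.

Yes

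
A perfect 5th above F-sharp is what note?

C#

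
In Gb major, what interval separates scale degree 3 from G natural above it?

Scale degree 3 of Gb major is Bb.
Bb up to G: letters B→G make it a sixth; 9 semitones makes it major.

major sixth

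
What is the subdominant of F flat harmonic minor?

Bbb

The Fb harmonic minor scale runs Fb Gb Abb Bbb Cb Dbb Eb.
Degree 4 is Bbb.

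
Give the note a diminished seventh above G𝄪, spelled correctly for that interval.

F#

G up a major seventh is F#, so the target letter is F.
From G##, a diminished seventh is 9 semitones up: F#.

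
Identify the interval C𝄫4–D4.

doubly augmented second

The letter names run C→D, a span of 1 letter step, so the interval is some kind of second.
Cbb to D is 4 semitones. A major second is 2, so 4 makes it doubly augmented.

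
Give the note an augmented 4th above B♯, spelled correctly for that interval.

E##

A fourth above B lands on the letter E.
An augmented fourth spans 6 semitones, so B# moves to pitch class 6. On the letter E that is E##.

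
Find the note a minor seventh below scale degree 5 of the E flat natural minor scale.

C

Scale degree 5 of Eb natural minor is Bb.
A minor seventh (10 semitones) below Bb lands on the letter C, giving C.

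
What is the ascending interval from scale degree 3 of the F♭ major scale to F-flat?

Scale degree 3 of Fb major is Ab.
Ab up to Fb: letters A→F make it a sixth; 8 semitones makes it minor.

minor sixth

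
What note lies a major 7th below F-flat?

Gbb

F down a major seventh is Gb, so the target letter is G.
From Fb, a major seventh is 11 semitones down: Gbb.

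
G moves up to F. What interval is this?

minor seventh

Counting letters G–A–B–C–D–E–F gives a seventh.
G→F = 10 semitones, 1 narrower than the major seventh (11), so minor.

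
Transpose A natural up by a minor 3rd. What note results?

C

A third above A lands on the letter C.
A minor third spans 3 semitones, so A moves to pitch class 0. On the letter C that is C.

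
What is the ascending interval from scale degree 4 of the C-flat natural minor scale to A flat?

Scale degree 4 of Cb natural minor is Fb.
Fb up to Ab: letters F→A make it a third; 4 semitones makes it major.

major third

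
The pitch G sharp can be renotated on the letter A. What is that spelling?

Plain A sits 1 semitone above G#, so on the letter A the same pitch needs a flat: Ab.

Ab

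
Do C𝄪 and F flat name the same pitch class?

No

Two spellings are enharmonically equivalent only if they share a pitch class.
Here C## → 2, Fb → 4; 2 ≠ 4, so they are not.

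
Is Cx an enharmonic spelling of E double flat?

Yes

C## is pitch class 2; Ebb is pitch class 2.
All spellings map to pitch class 2, so they are enharmonically equivalent.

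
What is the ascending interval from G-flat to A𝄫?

The letter names run G→A, a span of 1 letter step, so the interval is some kind of second.
Gb to Abb is 1 semitone. A major second is 2, so 1 makes it minor.

minor second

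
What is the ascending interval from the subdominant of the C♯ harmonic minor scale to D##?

The subdominant of C# harmonic minor is F#.
F# up to D##: letters F→D make it a sixth; 10 semitones makes it augmented.

augmented sixth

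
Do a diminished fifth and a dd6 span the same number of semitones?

A diminished fifth spans 6 semitones; a doubly diminished sixth spans 6.
They are enharmonically equivalent.

Yes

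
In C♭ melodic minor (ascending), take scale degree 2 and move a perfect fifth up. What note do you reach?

Ab

Scale degree 2 of Cb melodic minor (ascending) is Db.
A perfect fifth (7 semitones) above Db lands on the letter A, giving Ab.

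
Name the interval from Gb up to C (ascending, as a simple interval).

augmented fourth

Counting letters G–A–B–C gives a fourth.
Gb→C = 6 semitones, 1 wider than the perfect fourth (5), so augmented.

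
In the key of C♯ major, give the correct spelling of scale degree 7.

Degree 7 takes the letter 6 steps above C, which is B.
In major, degree 7 sits 11 semitones above the tonic. C# + 11 semitones is pitch class 0, spelled on B as B#.

B#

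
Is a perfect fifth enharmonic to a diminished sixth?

Yes

A perfect fifth spans 7 semitones; a diminished sixth spans 7.
They are enharmonically equivalent.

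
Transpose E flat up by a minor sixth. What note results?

E up a major sixth is C#, so the target letter is C.
From Eb, a minor sixth is 8 semitones up: Cb.

Cb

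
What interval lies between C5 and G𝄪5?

Counting letters C–D–E–F–G gives a fifth.
C→G## = 9 semitones, 2 wider than the perfect fifth (7), so doubly augmented.

doubly augmented fifth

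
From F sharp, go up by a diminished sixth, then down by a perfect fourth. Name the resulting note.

A diminished sixth up from F# is Db (letter D, 7 semitones up).
A perfect fourth down from Db is Ab (letter A, 5 semitones down).

Ab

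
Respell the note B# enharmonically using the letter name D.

Dbb

Plain D sits 2 semitones above B#, so on the letter D the same pitch needs a double flat: Dbb.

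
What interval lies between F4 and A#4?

augmented third

Counting letters F–G–A gives a third.
F→A# = 5 semitones, 1 wider than the major third (4), so augmented.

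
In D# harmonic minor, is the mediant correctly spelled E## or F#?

F#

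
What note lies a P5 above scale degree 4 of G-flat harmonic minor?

Gb

Scale degree 4 of Gb harmonic minor is Cb.
A perfect fifth (7 semitones) above Cb lands on the letter G, giving Gb.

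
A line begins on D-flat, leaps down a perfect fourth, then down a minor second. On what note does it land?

A perfect fourth down from Db is Ab (letter A, 5 semitones down).
A minor second down from Ab is G (letter G, 1 semitone down).

G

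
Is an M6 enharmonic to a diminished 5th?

No

A major sixth spans 9 semitones; a diminished fifth spans 6.
The spans differ, so they are not enharmonic equivalents.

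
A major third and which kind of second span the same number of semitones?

doubly augmented

A major third spans 4 semitones.
A second spanning 4 semitones is doubly augmented (the major second is 2).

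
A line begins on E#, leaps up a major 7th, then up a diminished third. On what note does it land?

A major seventh up from E# is D## (letter D, 11 semitones up).
A diminished third up from D## is F# (letter F, 2 semitones up).

F#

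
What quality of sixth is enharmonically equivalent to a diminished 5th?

A diminished fifth spans 6 semitones.
A sixth spanning 6 semitones is doubly diminished (the major sixth is 9).

doubly diminished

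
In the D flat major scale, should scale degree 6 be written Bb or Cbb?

Each scale degree takes a distinct letter name. Degree 6 of a scale on D must use the letter B.
Bb and Cbb are enharmonically the same pitch, but only Bb uses the letter B, so it is the correct spelling here.

Bb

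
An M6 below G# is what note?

B

A sixth below G lands on the letter B.
A major sixth spans 9 semitones, so G# moves to pitch class 11. On the letter B that is B.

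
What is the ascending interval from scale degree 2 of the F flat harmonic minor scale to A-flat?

major second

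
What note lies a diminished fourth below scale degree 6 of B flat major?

D#

Scale degree 6 of Bb major is G.
A diminished fourth (4 semitones) below G lands on the letter D, giving D#.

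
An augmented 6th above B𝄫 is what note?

G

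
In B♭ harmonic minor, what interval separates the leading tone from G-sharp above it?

The leading tone of Bb harmonic minor is A.
A up to G#: letters A→G make it a seventh; 11 semitones makes it major.

major seventh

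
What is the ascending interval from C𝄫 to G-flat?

Counting letters C–D–E–F–G gives a fifth.
Cbb→Gb = 8 semitones, 1 wider than the perfect fifth (7), so augmented.

augmented fifth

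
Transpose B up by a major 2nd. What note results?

C#

A second above B lands on the letter C.
A major second spans 2 semitones, so B moves to pitch class 1. On the letter C that is C#.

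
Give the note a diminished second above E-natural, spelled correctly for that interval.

Fb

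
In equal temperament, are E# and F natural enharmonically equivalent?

Yes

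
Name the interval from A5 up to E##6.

Counting letters A–B–C–D–E gives a fifth.
A→E## = 9 semitones, 2 wider than the perfect fifth (7), so doubly augmented.

doubly augmented fifth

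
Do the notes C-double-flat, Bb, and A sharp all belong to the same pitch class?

Yes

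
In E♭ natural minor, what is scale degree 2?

F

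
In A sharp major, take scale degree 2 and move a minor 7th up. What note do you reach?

Scale degree 2 of A# major is B#.
A minor seventh (10 semitones) above B# lands on the letter A, giving A#.

A#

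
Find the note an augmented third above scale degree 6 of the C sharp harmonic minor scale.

Scale degree 6 of C# harmonic minor is A.
An augmented third (5 semitones) above A lands on the letter C, giving C##.

C##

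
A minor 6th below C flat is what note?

Eb

A sixth below C lands on the letter E.
A minor sixth spans 8 semitones, so Cb moves to pitch class 3. On the letter E that is Eb.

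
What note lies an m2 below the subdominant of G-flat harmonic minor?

Bb

The subdominant of Gb harmonic minor is Cb.
A minor second (1 semitone) below Cb lands on the letter B, giving Bb.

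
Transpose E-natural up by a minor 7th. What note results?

D

E up a major seventh is D#, so the target letter is D.
From E, a minor seventh is 10 semitones up: D.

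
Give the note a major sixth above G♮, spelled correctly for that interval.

E

G up a major sixth is E, so the target letter is E.
From G, a major sixth is 9 semitones up: E.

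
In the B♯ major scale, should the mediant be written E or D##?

D##

Each scale degree takes a distinct letter name. Degree 3 of a scale on B must use the letter D.
D## and E are enharmonically the same pitch, but only D## uses the letter D, so it is the correct spelling here.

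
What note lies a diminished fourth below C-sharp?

G##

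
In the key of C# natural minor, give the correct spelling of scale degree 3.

E

Degree 3 takes the letter 2 steps above C, which is E.
In natural minor, degree 3 sits 3 semitones above the tonic. C# + 3 semitones is pitch class 4, spelled on E as E.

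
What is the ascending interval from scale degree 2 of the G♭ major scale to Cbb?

Scale degree 2 of Gb major is Ab.
Ab up to Cbb: letters A→C make it a third; 2 semitones makes it diminished.

diminished third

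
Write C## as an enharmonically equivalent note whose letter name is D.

C## is pitch class 2. The letter D alone is pitch class 2.
Pitch class 2 on D needs no accidental: D.

D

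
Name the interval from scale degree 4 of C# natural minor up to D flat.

diminished sixth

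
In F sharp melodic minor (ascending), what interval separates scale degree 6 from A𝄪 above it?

augmented fifth

Scale degree 6 of F# melodic minor (ascending) is D#.
D# up to A##: letters D→A make it a fifth; 8 semitones makes it augmented.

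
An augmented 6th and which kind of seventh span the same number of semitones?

An augmented sixth spans 10 semitones.
A seventh spanning 10 semitones is minor (the major seventh is 11).

minor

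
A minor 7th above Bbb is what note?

B up a major seventh is A#, so the target letter is A.
From Bbb, a minor seventh is 10 semitones up: Abb.

Abb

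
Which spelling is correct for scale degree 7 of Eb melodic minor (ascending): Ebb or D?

D

Each scale degree takes a distinct letter name. Degree 7 of a scale on E must use the letter D.
D and Ebb are enharmonically the same pitch, but only D uses the letter D, so it is the correct spelling here.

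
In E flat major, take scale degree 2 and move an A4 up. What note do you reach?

B

Scale degree 2 of Eb major is F.
An augmented fourth (6 semitones) above F lands on the letter B, giving B.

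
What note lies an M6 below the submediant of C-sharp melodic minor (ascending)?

C#

The submediant of C# melodic minor (ascending) is A#.
A major sixth (9 semitones) below A# lands on the letter C, giving C#.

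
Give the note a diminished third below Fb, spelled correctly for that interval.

D

A third below F lands on the letter D.
A diminished third spans 2 semitones, so Fb moves to pitch class 2. On the letter D that is D.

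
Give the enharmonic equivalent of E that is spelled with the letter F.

Fb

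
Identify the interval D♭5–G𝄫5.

diminished fourth

The letter names run D→G, a span of 3 letter steps, so the interval is some kind of fourth.
Db to Gbb is 4 semitones. A perfect fourth is 5, so 4 makes it diminished.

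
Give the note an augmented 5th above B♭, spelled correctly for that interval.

F#

B up a perfect fifth is F#, so the target letter is F.
From Bb, an augmented fifth is 8 semitones up: F#.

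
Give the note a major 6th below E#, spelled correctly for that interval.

G#

E down a major sixth is G, so the target letter is G.
From E#, a major sixth is 9 semitones down: G#.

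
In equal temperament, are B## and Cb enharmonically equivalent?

B## is pitch class 1; Cb is pitch class 11.
The pitch classes differ (1 vs. 11), so they are not enharmonic equivalents.

No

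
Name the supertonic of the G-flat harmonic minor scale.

The Gb harmonic minor scale runs Gb Ab Bbb Cb Db Ebb F.
Degree 2 is Ab.

Ab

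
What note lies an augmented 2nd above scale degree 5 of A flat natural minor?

F#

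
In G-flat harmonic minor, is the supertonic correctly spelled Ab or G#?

Ab

Each scale degree takes a distinct letter name. Degree 2 of a scale on G must use the letter A.
Ab and G# are enharmonically the same pitch, but only Ab uses the letter A, so it is the correct spelling here.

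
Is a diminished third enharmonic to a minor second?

A diminished third spans 2 semitones; a minor second spans 1.
The spans differ, so they are not enharmonic equivalents.

No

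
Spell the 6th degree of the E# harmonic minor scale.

The E# harmonic minor scale runs E# F## G# A# B# C# D##.
Degree 6 is C#.

C#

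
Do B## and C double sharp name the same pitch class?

No

B## is pitch class 1; C## is pitch class 2.
The pitch classes differ (1 vs. 2), so they are not enharmonic equivalents.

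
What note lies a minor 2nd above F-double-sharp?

G#

F up a major second is G, so the target letter is G.
From F##, a minor second is 1 semitone up: G#.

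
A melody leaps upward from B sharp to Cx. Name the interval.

major second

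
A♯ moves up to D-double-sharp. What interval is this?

The letter names run A→D, a span of 3 letter steps, so the interval is some kind of fourth.
A# to D## is 6 semitones. A perfect fourth is 5, so 6 makes it augmented.

augmented fourth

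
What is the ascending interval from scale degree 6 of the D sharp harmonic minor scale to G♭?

diminished sixth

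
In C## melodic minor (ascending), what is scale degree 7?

Degree 7 takes the letter 6 steps above C, which is B.
In melodic minor (ascending), degree 7 sits 11 semitones above the tonic. C## + 11 semitones is pitch class 1, spelled on B as B##.

B##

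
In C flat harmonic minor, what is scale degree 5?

Gb

The Cb harmonic minor scale runs Cb Db Ebb Fb Gb Abb Bb.
Degree 5 is Gb.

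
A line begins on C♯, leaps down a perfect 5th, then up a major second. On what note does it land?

A perfect fifth down from C# is F# (letter F, 7 semitones down).
A major second up from F# is G# (letter G, 2 semitones up).

G#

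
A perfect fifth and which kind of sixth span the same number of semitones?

diminished

A perfect fifth spans 7 semitones.
A sixth spanning 7 semitones is diminished (the major sixth is 9).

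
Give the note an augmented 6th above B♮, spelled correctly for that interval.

G##

B up a major sixth is G#, so the target letter is G.
From B, an augmented sixth is 10 semitones up: G##.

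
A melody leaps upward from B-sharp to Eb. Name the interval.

Counting letters B–C–D–E gives a fourth.
B#→Eb = 3 semitones, 2 narrower than the perfect fourth (5), so doubly diminished.

doubly diminished fourth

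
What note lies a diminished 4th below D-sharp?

A##

D down a perfect fourth is A, so the target letter is A.
From D#, a diminished fourth is 4 semitones down: A##.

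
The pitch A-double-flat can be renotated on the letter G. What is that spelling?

G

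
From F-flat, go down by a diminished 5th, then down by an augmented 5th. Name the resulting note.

Ebb

A diminished fifth down from Fb is Bb (letter B, 6 semitones down).
An augmented fifth down from Bb is Ebb (letter E, 8 semitones down).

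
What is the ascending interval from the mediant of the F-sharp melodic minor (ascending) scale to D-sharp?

augmented fourth

The mediant of F# melodic minor (ascending) is A.
A up to D#: letters A→D make it a fourth; 6 semitones makes it augmented.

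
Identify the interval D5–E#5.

The letter names run D→E, a span of 1 letter step, so the interval is some kind of second.
D to E# is 3 semitones. A major second is 2, so 3 makes it augmented.

augmented second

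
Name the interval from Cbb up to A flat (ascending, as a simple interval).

augmented sixth

The letter names run C→A, a span of 5 letter steps, so the interval is some kind of sixth.
Cbb to Ab is 10 semitones. A major sixth is 9, so 10 makes it augmented.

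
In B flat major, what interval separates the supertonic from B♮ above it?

The supertonic of Bb major is C.
C up to B: letters C→B make it a seventh; 11 semitones makes it major.

major seventh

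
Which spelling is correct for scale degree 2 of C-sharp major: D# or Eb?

D#

Each scale degree takes a distinct letter name. Degree 2 of a scale on C must use the letter D.
D# and Eb are enharmonically the same pitch, but only D# uses the letter D, so it is the correct spelling here.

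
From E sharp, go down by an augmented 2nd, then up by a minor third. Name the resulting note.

F

An augmented second down from E# is D (letter D, 3 semitones down).
A minor third up from D is F (letter F, 3 semitones up).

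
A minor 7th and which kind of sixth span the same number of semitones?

augmented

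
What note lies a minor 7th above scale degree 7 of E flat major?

Scale degree 7 of Eb major is D.
A minor seventh (10 semitones) above D lands on the letter C, giving C.

C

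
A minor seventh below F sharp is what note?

G#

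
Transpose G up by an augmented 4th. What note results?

C#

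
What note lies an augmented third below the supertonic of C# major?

Bb

The supertonic of C# major is D#.
An augmented third (5 semitones) below D# lands on the letter B, giving Bb.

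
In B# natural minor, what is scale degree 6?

G#

The B# natural minor scale runs B# C## D# E# F## G# A#.
Degree 6 is G#.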